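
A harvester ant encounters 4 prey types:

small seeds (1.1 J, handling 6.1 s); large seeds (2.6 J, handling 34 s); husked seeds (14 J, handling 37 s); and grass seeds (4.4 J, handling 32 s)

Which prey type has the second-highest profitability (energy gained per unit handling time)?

small seeds

Profitability E/h (J/s): small seeds = 1.1/6.1 = 0.18, large seeds = 2.6/34 = 0.0765, husked seeds = 14/37 = 0.378, grass seeds = 4.4/32 = 0.138.
Ranked: husked seeds > small seeds > grass seeds > large seeds.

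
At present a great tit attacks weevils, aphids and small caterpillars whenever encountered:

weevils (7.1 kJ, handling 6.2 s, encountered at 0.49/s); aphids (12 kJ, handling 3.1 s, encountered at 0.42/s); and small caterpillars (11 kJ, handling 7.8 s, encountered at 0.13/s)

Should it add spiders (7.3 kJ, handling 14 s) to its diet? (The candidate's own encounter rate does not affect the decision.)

No

On weevils, aphids and small caterpillars alone, R = ΣλE/(1+Σλh) = 9.949/6.354 = 1.566 kJ/s.
Profitability of spiders: 7.3/14 = 0.5214 kJ/s.
Since 0.5214 < R, time spent handling spiders is better spent searching.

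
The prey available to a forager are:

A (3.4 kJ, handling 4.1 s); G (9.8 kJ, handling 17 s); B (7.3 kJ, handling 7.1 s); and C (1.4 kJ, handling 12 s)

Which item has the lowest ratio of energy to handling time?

In descending order of E/h:
B: 7.3/7.1 = 1.03 kJ/s
A: 3.4/4.1 = 0.829 kJ/s
G: 9.8/17 = 0.576 kJ/s
C: 1.4/12 = 0.117 kJ/s

C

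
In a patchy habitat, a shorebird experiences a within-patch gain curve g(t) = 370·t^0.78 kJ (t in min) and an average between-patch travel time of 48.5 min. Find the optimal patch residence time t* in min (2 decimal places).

171.95 min

Optimal t* satisfies g'(t*) = g(t*)/(T + t*).
g'(t) = 0.78·370·t^-0.22. Setting 0.78·370·t^-0.22 = 370·t^0.78/(48.5+t) gives 0.78(48.5+t) = t, so 0.22·t = 0.78×48.5.
t* = 0.78×48.5/0.22 = 172 min.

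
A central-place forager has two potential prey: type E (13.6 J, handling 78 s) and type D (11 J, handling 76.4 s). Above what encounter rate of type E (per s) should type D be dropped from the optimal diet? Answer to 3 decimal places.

0.061 per s

The zero-one rule: include type D iff E₂/h₂ > λE₁/(1+λh₁). Equality gives the switch point.
λE₁h₂ = E₂ + λE₂h₁ ⇒ λ = E₂/(E₁h₂ − E₂h₁) = 11/(1039 − 858) = 0.06076 per s.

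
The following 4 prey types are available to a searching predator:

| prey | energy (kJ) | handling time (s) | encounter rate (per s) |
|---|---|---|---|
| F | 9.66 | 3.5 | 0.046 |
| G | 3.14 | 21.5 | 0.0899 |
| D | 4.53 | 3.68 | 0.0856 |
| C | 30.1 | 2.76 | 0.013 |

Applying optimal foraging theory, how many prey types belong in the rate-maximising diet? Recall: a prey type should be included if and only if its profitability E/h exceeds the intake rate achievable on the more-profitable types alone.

E/h in descending order: C 10.9, F 2.76, D 1.23, G 0.146 kJ/s. The optimal diet is the largest prefix of this list for which every included type satisfies E_i/h_i > R on the types above it.
Rate on top 1: 0.3777. F: 2.76 > 0.3777 → include.
Rate on top 2: 0.6982. D: 1.23 > 0.6982 → include.
Rate on top 3: 0.8092. G: 0.146 < 0.8092 → exclude; stop.
Optimal diet: C, F, D — 3 of 4 types.

3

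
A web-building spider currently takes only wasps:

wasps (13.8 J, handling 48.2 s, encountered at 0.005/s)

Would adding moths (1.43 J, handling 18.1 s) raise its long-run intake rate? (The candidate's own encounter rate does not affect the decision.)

Yes

Current rate: (0.005×13.8)/(1 + 0.005×48.2) = 0.0556 J/s.
moths: E/h = 1.43/18.1 = 0.07901 J/s.
0.07901 > 0.0556, so adding moths raises the average — include it.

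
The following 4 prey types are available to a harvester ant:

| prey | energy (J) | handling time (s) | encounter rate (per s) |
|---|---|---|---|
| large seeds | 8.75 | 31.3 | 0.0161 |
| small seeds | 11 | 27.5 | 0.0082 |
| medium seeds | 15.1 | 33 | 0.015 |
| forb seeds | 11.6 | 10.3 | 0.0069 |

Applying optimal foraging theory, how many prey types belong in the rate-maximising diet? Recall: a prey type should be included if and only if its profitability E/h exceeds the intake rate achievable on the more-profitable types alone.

E/h in descending order: forb seeds 1.13, medium seeds 0.458, small seeds 0.4, large seeds 0.28 J/s. The optimal diet is the largest prefix of this list for which every included type satisfies E_i/h_i > R on the types above it.
Rate on top 1: 0.07473. medium seeds: 0.458 > 0.07473 → include.
Rate on top 2: 0.1957. small seeds: 0.4 > 0.1957 → include.
Rate on top 3: 0.2214. large seeds: 0.28 > 0.2214 → include.
Optimal diet: forb seeds, medium seeds, small seeds, large seeds — 4 of 4 types.

4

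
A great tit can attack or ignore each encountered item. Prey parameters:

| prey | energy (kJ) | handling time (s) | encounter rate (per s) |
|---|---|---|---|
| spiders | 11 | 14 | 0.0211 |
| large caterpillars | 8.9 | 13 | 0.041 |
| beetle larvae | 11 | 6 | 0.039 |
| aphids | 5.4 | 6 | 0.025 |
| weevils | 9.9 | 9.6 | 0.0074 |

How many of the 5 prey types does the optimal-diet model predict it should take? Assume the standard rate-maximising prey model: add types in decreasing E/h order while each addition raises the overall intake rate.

5

Rank by E/h (kJ/s): beetle larvae 1.83, weevils 1.03, aphids 0.9, spiders 0.786, large caterpillars 0.685. Include each in turn until the next type's E/h falls below the running intake rate.
Rate on top 1: 0.3476. weevils: 1.03 > 0.3476 → include.
Rate on top 2: 0.3849. aphids: 0.9 > 0.3849 → include.
Rate on top 3: 0.438. spiders: 0.786 > 0.438 → include.
Rate on top 4: 0.4967. large caterpillars: 0.685 > 0.4967 → include.
Optimal diet: beetle larvae, weevils, aphids, spiders, large caterpillars — 5 of 5 types.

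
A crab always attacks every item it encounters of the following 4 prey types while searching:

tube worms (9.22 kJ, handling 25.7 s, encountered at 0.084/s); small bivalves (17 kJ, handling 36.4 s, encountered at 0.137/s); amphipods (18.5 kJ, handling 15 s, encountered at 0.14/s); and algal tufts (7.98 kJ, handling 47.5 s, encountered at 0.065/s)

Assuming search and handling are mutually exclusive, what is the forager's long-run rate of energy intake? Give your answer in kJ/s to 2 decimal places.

R = Σλ_iE_i / (1 + Σλ_ih_i)
Numerator: 0.084×9.22 + 0.137×17 + 0.14×18.5 + 0.065×7.98 = 6.212
Denominator: 1 + 0.084×25.7 + 0.137×36.4 + 0.14×15 + 0.065×47.5 = 13.33
R = 6.212/13.33 = 0.4659 kJ/s

0.47 kJ/s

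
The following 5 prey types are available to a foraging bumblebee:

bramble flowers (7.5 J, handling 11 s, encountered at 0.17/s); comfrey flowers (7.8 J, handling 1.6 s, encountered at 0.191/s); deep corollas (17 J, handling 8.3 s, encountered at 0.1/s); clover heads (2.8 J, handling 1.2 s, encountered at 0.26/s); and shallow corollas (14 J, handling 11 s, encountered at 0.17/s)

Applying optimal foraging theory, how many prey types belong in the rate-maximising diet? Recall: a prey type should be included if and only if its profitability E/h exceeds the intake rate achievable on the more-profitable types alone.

E/h in descending order: comfrey flowers 4.88, clover heads 2.33, deep corollas 2.05, shallow corollas 1.27, bramble flowers 0.682 J/s. The optimal diet is the largest prefix of this list for which every included type satisfies E_i/h_i > R on the types above it.
Rate on top 1: 1.141. clover heads: 2.33 > 1.141 → include.
Rate on top 2: 1.371. deep corollas: 2.05 > 1.371 → include.
Rate on top 3: 1.601. shallow corollas: 1.27 < 1.601 → exclude; stop.
Optimal diet: comfrey flowers, clover heads, deep corollas — 3 of 5 types.

3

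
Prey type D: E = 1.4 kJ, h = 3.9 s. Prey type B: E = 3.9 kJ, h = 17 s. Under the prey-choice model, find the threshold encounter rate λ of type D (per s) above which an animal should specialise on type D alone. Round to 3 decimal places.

0.454 per s

Drop type B once their profitability E₂/h₂ falls below the rate achievable on type D alone: E₂/h₂ = λE₁/(1 + λh₁).
Solve for λ: λE₁h₂ = E₂(1 + λh₁) → λ(E₁h₂ − E₂h₁) = E₂ → λ = E₂/(E₁h₂ − E₂h₁).
λ = 3.9/(1.4×17 − 3.9×3.9) = 3.9/8.59 = 0.454 per s.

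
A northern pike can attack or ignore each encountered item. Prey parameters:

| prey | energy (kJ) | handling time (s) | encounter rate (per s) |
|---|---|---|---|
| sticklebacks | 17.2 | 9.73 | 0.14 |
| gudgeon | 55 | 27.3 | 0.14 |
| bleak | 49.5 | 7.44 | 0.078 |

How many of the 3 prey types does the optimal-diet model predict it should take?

1

Rank by E/h (kJ/s): bleak 6.65, gudgeon 2.01, sticklebacks 1.77. Include each in turn until the next type's E/h falls below the running intake rate.
Rate on top 1: 2.443. gudgeon: 2.01 < 2.443 → exclude; stop.
Optimal diet: bleak — 1 of 3 types.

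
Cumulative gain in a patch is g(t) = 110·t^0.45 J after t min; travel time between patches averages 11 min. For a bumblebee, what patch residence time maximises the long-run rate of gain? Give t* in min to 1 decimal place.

Optimal t* satisfies g'(t*) = g(t*)/(T + t*).
g'(t) = 0.45·110·t^-0.55. Setting 0.45·110·t^-0.55 = 110·t^0.45/(11+t) gives 0.45(11+t) = t, so 0.55·t = 0.45×11.
t* = 0.45×11/0.55 = 9 min.

9.0 min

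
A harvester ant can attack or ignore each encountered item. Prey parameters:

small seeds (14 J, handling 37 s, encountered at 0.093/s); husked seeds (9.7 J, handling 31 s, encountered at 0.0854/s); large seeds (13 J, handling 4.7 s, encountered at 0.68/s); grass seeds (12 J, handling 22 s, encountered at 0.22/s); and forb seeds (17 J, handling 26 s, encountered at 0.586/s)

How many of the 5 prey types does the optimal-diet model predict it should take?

Profitabilities (E/h, J/s): large seeds 2.77, forb seeds 0.654, grass seeds 0.545, small seeds 0.378, husked seeds 0.313. Add prey in this order while the next type's profitability exceeds the intake rate on those already taken.
Rate on top 1: 2.107. forb seeds: 0.654 < 2.107 → exclude; stop.
Optimal diet: large seeds — 1 of 5 types.

1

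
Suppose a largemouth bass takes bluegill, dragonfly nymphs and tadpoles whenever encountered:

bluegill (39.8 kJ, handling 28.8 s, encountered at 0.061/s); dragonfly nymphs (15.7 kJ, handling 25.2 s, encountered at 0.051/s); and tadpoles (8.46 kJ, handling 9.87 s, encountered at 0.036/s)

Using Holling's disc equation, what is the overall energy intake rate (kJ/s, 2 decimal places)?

0.80 kJ/s

Energy encountered per unit search time: 0.061×39.8 + 0.051×15.7 + 0.036×8.46 = 3.533 kJ/s.
Handling time per unit search time: 0.061×28.8 + 0.051×25.2 + 0.036×9.87 = 3.397.
Rate = 3.533/(1 + 3.397) = 0.8035 kJ/s.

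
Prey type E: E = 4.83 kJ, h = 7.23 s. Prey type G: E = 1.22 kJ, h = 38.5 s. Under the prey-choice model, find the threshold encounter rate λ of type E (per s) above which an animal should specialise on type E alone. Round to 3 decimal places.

0.007 per s

At the threshold, the rate on type E alone equals the profitability of type G: λ·4.83/(1 + λ·7.23) = 1.22/38.5 = 0.03169.
Rearranging, λ(4.83 − 0.03169×7.23) = 0.03169, so λ = 0.03169/4.601 = 0.006887 per s.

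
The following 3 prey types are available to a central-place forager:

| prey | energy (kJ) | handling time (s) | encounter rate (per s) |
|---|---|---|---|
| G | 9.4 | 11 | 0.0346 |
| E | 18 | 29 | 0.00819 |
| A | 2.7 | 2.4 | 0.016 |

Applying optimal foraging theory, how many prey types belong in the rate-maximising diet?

3

Rank by E/h (kJ/s): A 1.13, G 0.855, E 0.621. Include each in turn until the next type's E/h falls below the running intake rate.
Rate on top 1: 0.0416. G: 0.855 > 0.0416 → include.
Rate on top 2: 0.2596. E: 0.621 > 0.2596 → include.
Optimal diet: A, G, E — 3 of 3 types.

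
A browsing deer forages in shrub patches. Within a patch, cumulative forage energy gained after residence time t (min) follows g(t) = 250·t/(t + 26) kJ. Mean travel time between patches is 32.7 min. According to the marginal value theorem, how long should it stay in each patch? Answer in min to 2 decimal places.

By the marginal value theorem, leave when the instantaneous gain rate g'(t) equals the habitat-wide average g(t)/(T + t).
g'(t) = 250·26/(t + 26)². Setting 250·26/(t+26)² = 250t/[(t+26)(32.7+t)] gives 26(32.7+t) = t(t+26), so t² = 26×32.7 = 850.2.
t* = √850.2 = 29.16 min.

29.16 min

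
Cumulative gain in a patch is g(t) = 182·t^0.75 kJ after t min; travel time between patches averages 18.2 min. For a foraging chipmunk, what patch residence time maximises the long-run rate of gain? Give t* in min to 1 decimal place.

54.6 min

By the marginal value theorem, leave when the instantaneous gain rate g'(t) equals the habitat-wide average g(t)/(T + t).
g'(t) = 0.75·182·t^-0.25. Setting 0.75·182·t^-0.25 = 182·t^0.75/(18.2+t) gives 0.75(18.2+t) = t, so 0.25·t = 0.75×18.2.
t* = 0.75×18.2/0.25 = 54.6 min.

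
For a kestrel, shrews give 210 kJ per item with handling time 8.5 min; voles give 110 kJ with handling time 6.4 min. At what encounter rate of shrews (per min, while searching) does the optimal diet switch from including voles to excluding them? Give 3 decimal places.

Drop voles once their profitability E₂/h₂ falls below the rate achievable on shrews alone: E₂/h₂ = λE₁/(1 + λh₁).
Solve for λ: λE₁h₂ = E₂(1 + λh₁) → λ(E₁h₂ − E₂h₁) = E₂ → λ = E₂/(E₁h₂ − E₂h₁).
λ = 110/(210×6.4 − 110×8.5) = 110/409 = 0.2689 per min.

0.269 per min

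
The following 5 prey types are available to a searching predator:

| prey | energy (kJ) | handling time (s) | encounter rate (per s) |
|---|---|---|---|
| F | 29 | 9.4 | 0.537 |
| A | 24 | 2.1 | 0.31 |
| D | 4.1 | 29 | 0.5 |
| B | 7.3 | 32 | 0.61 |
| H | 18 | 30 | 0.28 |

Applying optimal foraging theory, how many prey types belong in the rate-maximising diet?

1

Profitabilities (E/h, kJ/s): A 11.4, F 3.09, H 0.6, B 0.228, D 0.141. Add prey in this order while the next type's profitability exceeds the intake rate on those already taken.
Rate on top 1: 4.506. F: 3.09 < 4.506 → exclude; stop.
Optimal diet: A — 1 of 5 types.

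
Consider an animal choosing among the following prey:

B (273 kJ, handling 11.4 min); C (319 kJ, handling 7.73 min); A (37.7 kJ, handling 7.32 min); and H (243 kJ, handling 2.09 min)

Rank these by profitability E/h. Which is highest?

H

In descending order of E/h:
H: 243/2.09 = 116 kJ/min
C: 319/7.73 = 41.3 kJ/min
B: 273/11.4 = 23.9 kJ/min
A: 37.7/7.32 = 5.15 kJ/min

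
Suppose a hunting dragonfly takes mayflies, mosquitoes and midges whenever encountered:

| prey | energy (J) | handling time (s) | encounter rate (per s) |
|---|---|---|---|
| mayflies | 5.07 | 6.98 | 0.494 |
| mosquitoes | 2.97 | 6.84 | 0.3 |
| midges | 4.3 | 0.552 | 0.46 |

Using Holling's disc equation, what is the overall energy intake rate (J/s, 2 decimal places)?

R = Σλ_iE_i / (1 + Σλ_ih_i)
Numerator: 0.494×5.07 + 0.3×2.97 + 0.46×4.3 = 5.374
Denominator: 1 + 0.494×6.98 + 0.3×6.84 + 0.46×0.552 = 6.754
R = 5.374/6.754 = 0.7956 J/s

0.80 J/s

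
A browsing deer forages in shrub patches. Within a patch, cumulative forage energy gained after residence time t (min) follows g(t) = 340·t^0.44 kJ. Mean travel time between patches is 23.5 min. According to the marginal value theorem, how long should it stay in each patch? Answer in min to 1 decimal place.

Maximise g(t)/(T+t): set derivative to zero → g'(t)(T+t) = g(t).
g'(t) = 0.44·340·t^-0.56. Setting 0.44·340·t^-0.56 = 340·t^0.44/(23.5+t) gives 0.44(23.5+t) = t, so 0.56·t = 0.44×23.5.
t* = 0.44×23.5/0.56 = 18.46 min.

18.5 min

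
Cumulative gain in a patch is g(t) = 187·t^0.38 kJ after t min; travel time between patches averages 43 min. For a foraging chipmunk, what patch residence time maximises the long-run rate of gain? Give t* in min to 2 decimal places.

Optimal t* satisfies g'(t*) = g(t*)/(T + t*).
g'(t) = 0.38·187·t^-0.62. Setting 0.38·187·t^-0.62 = 187·t^0.38/(43+t) gives 0.38(43+t) = t, so 0.62·t = 0.38×43.
t* = 0.38×43/0.62 = 26.35 min.

26.35 min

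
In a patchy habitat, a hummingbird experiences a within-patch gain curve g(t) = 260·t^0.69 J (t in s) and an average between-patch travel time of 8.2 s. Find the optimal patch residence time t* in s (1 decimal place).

Maximise g(t)/(T+t): set derivative to zero → g'(t)(T+t) = g(t).
g'(t) = 0.69·260·t^-0.31. Setting 0.69·260·t^-0.31 = 260·t^0.69/(8.2+t) gives 0.69(8.2+t) = t, so 0.31·t = 0.69×8.2.
t* = 0.69×8.2/0.31 = 18.25 s.

18.3 s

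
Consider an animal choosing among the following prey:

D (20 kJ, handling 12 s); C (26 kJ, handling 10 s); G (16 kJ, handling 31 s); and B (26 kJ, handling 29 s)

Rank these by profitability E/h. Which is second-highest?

D

Profitability E/h (kJ/s): D = 20/12 = 1.67, C = 26/10 = 2.6, G = 16/31 = 0.516, B = 26/29 = 0.897.
Ranked: C > D > B > G.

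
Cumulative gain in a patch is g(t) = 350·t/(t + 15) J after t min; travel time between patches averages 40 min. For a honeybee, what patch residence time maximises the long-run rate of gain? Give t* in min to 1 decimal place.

24.5 min

Optimal t* satisfies g'(t*) = g(t*)/(T + t*).
g'(t) = 350·15/(t + 15)². Setting 350·15/(t+15)² = 350t/[(t+15)(40+t)] gives 15(40+t) = t(t+15), so t² = 15×40 = 600.
t* = √600 = 24.49 min.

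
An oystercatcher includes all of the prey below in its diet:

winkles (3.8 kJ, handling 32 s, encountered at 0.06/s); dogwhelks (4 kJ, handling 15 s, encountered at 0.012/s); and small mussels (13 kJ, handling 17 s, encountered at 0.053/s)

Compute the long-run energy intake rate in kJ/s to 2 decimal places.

R = (0.06×3.8 + 0.012×4 + 0.053×13) / (1 + 0.06×32 + 0.012×15 + 0.053×17) = 0.965/4.001 = 0.2412 kJ/s.

0.24 kJ/s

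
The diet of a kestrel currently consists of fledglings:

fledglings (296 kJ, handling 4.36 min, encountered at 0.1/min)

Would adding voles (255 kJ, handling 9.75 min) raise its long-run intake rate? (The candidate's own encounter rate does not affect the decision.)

Yes

On fledglings alone, R = ΣλE/(1+Σλh) = 29.6/1.436 = 20.61 kJ/min.
Profitability of voles: 255/9.75 = 26.15 kJ/min.
Since 26.15 > R, including voles increases the long-run rate.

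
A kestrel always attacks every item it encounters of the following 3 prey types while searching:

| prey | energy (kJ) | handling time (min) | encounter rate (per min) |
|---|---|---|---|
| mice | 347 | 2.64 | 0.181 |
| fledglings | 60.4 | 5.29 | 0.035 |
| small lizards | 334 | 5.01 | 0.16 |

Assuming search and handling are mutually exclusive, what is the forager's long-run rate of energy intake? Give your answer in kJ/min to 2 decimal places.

48.02 kJ/min

R = Σλ_iE_i / (1 + Σλ_ih_i)
Numerator: 0.181×347 + 0.035×60.4 + 0.16×334 = 118.4
Denominator: 1 + 0.181×2.64 + 0.035×5.29 + 0.16×5.01 = 2.465
R = 118.4/2.465 = 48.02 kJ/min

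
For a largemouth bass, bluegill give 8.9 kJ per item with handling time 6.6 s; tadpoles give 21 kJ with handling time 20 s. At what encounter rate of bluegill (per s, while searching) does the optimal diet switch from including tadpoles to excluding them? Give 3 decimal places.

0.533 per s

At the threshold, the rate on bluegill alone equals the profitability of tadpoles: λ·8.9/(1 + λ·6.6) = 21/20 = 1.05.
Rearranging, λ(8.9 − 1.05×6.6) = 1.05, so λ = 1.05/1.97 = 0.533 per s.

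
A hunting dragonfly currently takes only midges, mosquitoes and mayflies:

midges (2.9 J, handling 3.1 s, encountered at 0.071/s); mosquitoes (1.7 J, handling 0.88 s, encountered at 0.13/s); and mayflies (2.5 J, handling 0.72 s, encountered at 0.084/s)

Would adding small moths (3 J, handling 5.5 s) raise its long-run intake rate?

Yes

Current rate: (0.071×2.9 + 0.13×1.7 + 0.084×2.5)/(1 + 0.071×3.1 + 0.13×0.88 + 0.084×0.72) = 0.4566 J/s.
small moths: E/h = 3/5.5 = 0.5455 J/s.
0.5455 > 0.4566, so adding small moths raises the average — include it.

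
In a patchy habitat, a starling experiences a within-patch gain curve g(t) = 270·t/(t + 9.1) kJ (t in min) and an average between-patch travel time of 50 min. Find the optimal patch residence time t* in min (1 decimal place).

21.3 min

Optimal t* satisfies g'(t*) = g(t*)/(T + t*).
g'(t) = 270·9.1/(t + 9.1)². Setting 270·9.1/(t+9.1)² = 270t/[(t+9.1)(50+t)] gives 9.1(50+t) = t(t+9.1), so t² = 9.1×50 = 455.
t* = √455 = 21.33 min.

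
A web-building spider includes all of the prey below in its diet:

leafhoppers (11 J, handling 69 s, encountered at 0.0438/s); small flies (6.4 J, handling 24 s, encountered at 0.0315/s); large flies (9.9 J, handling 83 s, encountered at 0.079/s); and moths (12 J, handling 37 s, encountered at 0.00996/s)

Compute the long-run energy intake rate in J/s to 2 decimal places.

0.14 J/s

Energy encountered per unit search time: 0.0438×11 + 0.0315×6.4 + 0.079×9.9 + 0.00996×12 = 1.585 J/s.
Handling time per unit search time: 0.0438×69 + 0.0315×24 + 0.079×83 + 0.00996×37 = 10.7.
Rate = 1.585/(1 + 10.7) = 0.1354 J/s.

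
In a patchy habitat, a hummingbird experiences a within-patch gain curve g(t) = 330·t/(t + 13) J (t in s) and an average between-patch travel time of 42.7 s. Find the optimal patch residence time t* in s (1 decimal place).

23.6 s

Optimal t* satisfies g'(t*) = g(t*)/(T + t*).
g'(t) = 330·13/(t + 13)². Setting 330·13/(t+13)² = 330t/[(t+13)(42.7+t)] gives 13(42.7+t) = t(t+13), so t² = 13×42.7 = 555.1.
t* = √555.1 = 23.56 s.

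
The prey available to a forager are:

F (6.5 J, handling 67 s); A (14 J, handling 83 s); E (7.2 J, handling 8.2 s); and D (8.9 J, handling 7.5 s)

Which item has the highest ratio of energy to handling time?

In descending order of E/h:
D: 8.9/7.5 = 1.19 J/s
E: 7.2/8.2 = 0.878 J/s
A: 14/83 = 0.169 J/s
F: 6.5/67 = 0.097 J/s

D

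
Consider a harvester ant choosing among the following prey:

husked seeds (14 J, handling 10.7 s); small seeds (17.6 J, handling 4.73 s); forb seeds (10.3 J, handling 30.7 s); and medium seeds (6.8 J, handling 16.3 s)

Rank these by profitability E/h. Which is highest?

In descending order of E/h:
small seeds: 17.6/4.73 = 3.72 J/s
husked seeds: 14/10.7 = 1.31 J/s
medium seeds: 6.8/16.3 = 0.417 J/s
forb seeds: 10.3/30.7 = 0.336 J/s

small seeds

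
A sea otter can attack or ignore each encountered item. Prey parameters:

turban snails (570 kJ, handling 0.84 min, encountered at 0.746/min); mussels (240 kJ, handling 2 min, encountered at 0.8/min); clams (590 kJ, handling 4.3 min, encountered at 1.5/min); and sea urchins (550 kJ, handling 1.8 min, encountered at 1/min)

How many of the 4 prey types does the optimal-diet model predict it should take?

2

Profitabilities (E/h, kJ/min): turban snails 679, sea urchins 306, clams 137, mussels 120. Add prey in this order while the next type's profitability exceeds the intake rate on those already taken.
Rate on top 1: 261.4. sea urchins: 306 > 261.4 → include.
Rate on top 2: 284.6. clams: 137 < 284.6 → exclude; stop.
Optimal diet: turban snails, sea urchins — 2 of 4 types.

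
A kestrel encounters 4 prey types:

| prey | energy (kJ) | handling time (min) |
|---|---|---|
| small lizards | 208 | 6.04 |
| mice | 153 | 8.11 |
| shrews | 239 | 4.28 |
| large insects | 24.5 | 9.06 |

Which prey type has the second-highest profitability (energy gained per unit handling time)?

Profitability E/h (kJ/min): small lizards = 208/6.04 = 34.4, mice = 153/8.11 = 18.9, shrews = 239/4.28 = 55.8, large insects = 24.5/9.06 = 2.7.
Ranked: shrews > small lizards > mice > large insects.

small lizards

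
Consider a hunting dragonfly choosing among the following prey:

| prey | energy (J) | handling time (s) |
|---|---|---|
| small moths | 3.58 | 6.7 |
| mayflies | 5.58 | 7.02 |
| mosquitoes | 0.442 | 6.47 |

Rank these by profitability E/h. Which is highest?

In descending order of E/h:
mayflies: 5.58/7.02 = 0.795 J/s
small moths: 3.58/6.7 = 0.534 J/s
mosquitoes: 0.442/6.47 = 0.0683 J/s

mayflies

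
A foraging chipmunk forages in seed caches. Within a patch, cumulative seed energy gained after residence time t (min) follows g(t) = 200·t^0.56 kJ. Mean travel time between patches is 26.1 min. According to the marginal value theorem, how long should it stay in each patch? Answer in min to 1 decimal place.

33.2 min

By the marginal value theorem, leave when the instantaneous gain rate g'(t) equals the habitat-wide average g(t)/(T + t).
g'(t) = 0.56·200·t^-0.44. Setting 0.56·200·t^-0.44 = 200·t^0.56/(26.1+t) gives 0.56(26.1+t) = t, so 0.44·t = 0.56×26.1.
t* = 0.56×26.1/0.44 = 33.22 min.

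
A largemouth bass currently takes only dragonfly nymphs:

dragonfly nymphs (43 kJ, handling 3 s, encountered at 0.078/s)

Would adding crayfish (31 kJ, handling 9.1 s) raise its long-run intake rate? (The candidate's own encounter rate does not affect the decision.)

Current rate: (0.078×43)/(1 + 0.078×3) = 2.718 kJ/s.
Profitability of crayfish: 31/9.1 = 3.407 kJ/s.
3.407 > 2.718, so adding crayfish raises the average — include it.

Yes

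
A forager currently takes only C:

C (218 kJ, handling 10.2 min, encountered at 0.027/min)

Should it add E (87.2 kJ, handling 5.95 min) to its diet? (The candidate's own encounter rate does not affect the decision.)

Intake rate on the current diet: R = (0.027×218) / (1 + 0.027×10.2) = 5.886/1.275 = 4.615 kJ/min.
E: E/h = 87.2/5.95 = 14.66 kJ/min.
14.66 > 4.615, so adding E raises the average — include it.

Yes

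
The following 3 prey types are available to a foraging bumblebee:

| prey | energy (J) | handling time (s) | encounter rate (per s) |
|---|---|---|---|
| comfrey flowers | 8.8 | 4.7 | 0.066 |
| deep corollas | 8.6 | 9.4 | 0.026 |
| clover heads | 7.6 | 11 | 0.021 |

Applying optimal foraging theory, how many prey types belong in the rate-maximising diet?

Rank by E/h (J/s): comfrey flowers 1.87, deep corollas 0.915, clover heads 0.691. Include each in turn until the next type's E/h falls below the running intake rate.
Rate on top 1: 0.4433. deep corollas: 0.915 > 0.4433 → include.
Rate on top 2: 0.5174. clover heads: 0.691 > 0.5174 → include.
Optimal diet: comfrey flowers, deep corollas, clover heads — 3 of 3 types.

3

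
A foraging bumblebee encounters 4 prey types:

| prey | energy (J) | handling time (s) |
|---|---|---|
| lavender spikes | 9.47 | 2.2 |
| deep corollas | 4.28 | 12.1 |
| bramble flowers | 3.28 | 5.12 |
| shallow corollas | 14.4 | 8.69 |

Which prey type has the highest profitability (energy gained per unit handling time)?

Profitability E/h (J/s): lavender spikes = 9.47/2.2 = 4.3, deep corollas = 4.28/12.1 = 0.354, bramble flowers = 3.28/5.12 = 0.641, shallow corollas = 14.4/8.69 = 1.66.
Ranked: lavender spikes > shallow corollas > bramble flowers > deep corollas.

lavender spikes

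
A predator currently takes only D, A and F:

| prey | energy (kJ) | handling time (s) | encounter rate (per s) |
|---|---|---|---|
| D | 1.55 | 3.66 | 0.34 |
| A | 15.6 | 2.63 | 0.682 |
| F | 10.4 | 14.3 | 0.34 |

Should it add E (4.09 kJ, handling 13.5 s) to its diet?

Current rate: (0.34×1.55 + 0.682×15.6 + 0.34×10.4)/(1 + 0.34×3.66 + 0.682×2.63 + 0.34×14.3) = 1.652 kJ/s.
Profitability of E: 4.09/13.5 = 0.303 kJ/s.
Since 0.303 < R, time spent handling E is better spent searching.

No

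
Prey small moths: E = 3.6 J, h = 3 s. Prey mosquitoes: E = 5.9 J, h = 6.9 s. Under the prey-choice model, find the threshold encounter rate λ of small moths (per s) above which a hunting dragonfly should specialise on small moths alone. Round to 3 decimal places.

The zero-one rule: include mosquitoes iff E₂/h₂ > λE₁/(1+λh₁). Equality gives the switch point.
λE₁h₂ = E₂ + λE₂h₁ ⇒ λ = E₂/(E₁h₂ − E₂h₁) = 5.9/(24.84 − 17.7) = 0.8263 per s.

0.826 per s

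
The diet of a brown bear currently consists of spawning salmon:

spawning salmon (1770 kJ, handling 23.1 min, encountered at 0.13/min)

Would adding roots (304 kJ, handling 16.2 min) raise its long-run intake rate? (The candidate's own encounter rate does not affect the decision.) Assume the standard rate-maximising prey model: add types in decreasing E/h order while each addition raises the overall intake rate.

On spawning salmon alone, R = ΣλE/(1+Σλh) = 230.1/4.003 = 57.48 kJ/min.
Profitability of roots: 304/16.2 = 18.77 kJ/min.
18.77 < 57.48, so adding roots would lower the average — exclude it.

No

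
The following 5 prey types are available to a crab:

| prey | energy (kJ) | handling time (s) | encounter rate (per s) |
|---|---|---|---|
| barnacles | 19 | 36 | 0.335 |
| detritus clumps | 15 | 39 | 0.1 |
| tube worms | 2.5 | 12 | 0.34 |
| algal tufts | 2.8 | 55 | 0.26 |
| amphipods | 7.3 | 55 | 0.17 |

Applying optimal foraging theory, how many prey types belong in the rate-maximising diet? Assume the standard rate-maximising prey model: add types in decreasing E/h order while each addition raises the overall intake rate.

1

Profitabilities (E/h, kJ/s): barnacles 0.528, detritus clumps 0.385, tube worms 0.208, amphipods 0.133, algal tufts 0.0509. Add prey in this order while the next type's profitability exceeds the intake rate on those already taken.
Rate on top 1: 0.4874. detritus clumps: 0.385 < 0.4874 → exclude; stop.
Optimal diet: barnacles — 1 of 5 types.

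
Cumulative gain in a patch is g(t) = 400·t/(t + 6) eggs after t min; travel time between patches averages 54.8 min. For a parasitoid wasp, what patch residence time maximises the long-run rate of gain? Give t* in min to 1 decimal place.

Maximise g(t)/(T+t): set derivative to zero → g'(t)(T+t) = g(t).
g'(t) = 400·6/(t + 6)². Setting 400·6/(t+6)² = 400t/[(t+6)(54.8+t)] gives 6(54.8+t) = t(t+6), so t² = 6×54.8 = 328.8.
t* = √328.8 = 18.13 min.

18.1 min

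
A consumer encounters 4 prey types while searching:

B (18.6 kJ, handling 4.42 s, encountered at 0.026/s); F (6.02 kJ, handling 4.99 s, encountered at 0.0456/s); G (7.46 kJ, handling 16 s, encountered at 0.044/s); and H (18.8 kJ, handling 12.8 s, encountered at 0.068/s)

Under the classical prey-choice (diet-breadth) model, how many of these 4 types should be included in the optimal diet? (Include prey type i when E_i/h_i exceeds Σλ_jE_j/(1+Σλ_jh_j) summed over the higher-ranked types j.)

3

Profitabilities (E/h, kJ/s): B 4.21, H 1.47, F 1.21, G 0.466. Add prey in this order while the next type's profitability exceeds the intake rate on those already taken.
Rate on top 1: 0.4338. H: 1.47 > 0.4338 → include.
Rate on top 2: 0.8875. F: 1.21 > 0.8875 → include.
Rate on top 3: 0.9203. G: 0.466 < 0.9203 → exclude; stop.
Optimal diet: B, H, F — 3 of 4 types.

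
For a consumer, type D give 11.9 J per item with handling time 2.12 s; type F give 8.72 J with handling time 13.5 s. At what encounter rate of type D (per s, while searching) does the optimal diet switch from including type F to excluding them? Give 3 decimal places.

At the threshold, the rate on type D alone equals the profitability of type F: λ·11.9/(1 + λ·2.12) = 8.72/13.5 = 0.6459.
Rearranging, λ(11.9 − 0.6459×2.12) = 0.6459, so λ = 0.6459/10.53 = 0.06134 per s.

0.061 per s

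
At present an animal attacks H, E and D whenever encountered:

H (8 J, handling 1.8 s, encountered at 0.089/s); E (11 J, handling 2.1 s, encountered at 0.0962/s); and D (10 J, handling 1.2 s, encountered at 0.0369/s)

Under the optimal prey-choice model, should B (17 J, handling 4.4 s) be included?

Yes

Current rate: (0.089×8 + 0.0962×11 + 0.0369×10)/(1 + 0.089×1.8 + 0.0962×2.1 + 0.0369×1.2) = 1.521 J/s.
Profitability of B: 17/4.4 = 3.864 J/s.
Since 3.864 > R, including B increases the long-run rate.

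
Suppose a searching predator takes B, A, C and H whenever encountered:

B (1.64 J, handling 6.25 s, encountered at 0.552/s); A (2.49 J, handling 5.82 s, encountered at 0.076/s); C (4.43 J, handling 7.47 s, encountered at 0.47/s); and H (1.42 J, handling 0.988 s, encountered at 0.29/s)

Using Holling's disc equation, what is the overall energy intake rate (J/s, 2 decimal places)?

0.41 J/s

R = (0.552×1.64 + 0.076×2.49 + 0.47×4.43 + 0.29×1.42) / (1 + 0.552×6.25 + 0.076×5.82 + 0.47×7.47 + 0.29×0.988) = 3.588/8.69 = 0.4129 J/s.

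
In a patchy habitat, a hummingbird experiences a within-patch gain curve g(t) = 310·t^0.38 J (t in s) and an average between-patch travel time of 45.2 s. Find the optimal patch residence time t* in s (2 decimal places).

27.70 s

Maximise g(t)/(T+t): set derivative to zero → g'(t)(T+t) = g(t).
g'(t) = 0.38·310·t^-0.62. Setting 0.38·310·t^-0.62 = 310·t^0.38/(45.2+t) gives 0.38(45.2+t) = t, so 0.62·t = 0.38×45.2.
t* = 0.38×45.2/0.62 = 27.7 s.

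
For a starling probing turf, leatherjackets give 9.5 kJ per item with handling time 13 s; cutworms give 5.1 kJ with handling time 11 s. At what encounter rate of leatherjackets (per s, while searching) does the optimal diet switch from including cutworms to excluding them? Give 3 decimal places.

Drop cutworms once their profitability E₂/h₂ falls below the rate achievable on leatherjackets alone: E₂/h₂ = λE₁/(1 + λh₁).
Solve for λ: λE₁h₂ = E₂(1 + λh₁) → λ(E₁h₂ − E₂h₁) = E₂ → λ = E₂/(E₁h₂ − E₂h₁).
λ = 5.1/(9.5×11 − 5.1×13) = 5.1/38.2 = 0.1335 per s.

0.134 per s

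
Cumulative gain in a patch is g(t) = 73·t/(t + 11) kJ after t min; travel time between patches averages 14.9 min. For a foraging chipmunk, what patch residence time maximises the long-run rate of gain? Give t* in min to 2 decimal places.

Maximise g(t)/(T+t): set derivative to zero → g'(t)(T+t) = g(t).
g'(t) = 73·11/(t + 11)². Setting 73·11/(t+11)² = 73t/[(t+11)(14.9+t)] gives 11(14.9+t) = t(t+11), so t² = 11×14.9 = 163.9.
t* = √163.9 = 12.8 min.

12.80 min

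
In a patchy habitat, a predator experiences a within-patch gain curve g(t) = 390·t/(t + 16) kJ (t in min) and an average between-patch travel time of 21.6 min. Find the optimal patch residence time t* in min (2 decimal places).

18.59 min

By the marginal value theorem, leave when the instantaneous gain rate g'(t) equals the habitat-wide average g(t)/(T + t).
g'(t) = 390·16/(t + 16)². Setting 390·16/(t+16)² = 390t/[(t+16)(21.6+t)] gives 16(21.6+t) = t(t+16), so t² = 16×21.6 = 345.6.
t* = √345.6 = 18.59 min.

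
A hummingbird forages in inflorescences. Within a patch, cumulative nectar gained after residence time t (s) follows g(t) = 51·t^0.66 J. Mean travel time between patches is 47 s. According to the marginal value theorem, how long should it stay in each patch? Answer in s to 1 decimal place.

91.2 s

By the marginal value theorem, leave when the instantaneous gain rate g'(t) equals the habitat-wide average g(t)/(T + t).
g'(t) = 0.66·51·t^-0.34. Setting 0.66·51·t^-0.34 = 51·t^0.66/(47+t) gives 0.66(47+t) = t, so 0.34·t = 0.66×47.
t* = 0.66×47/0.34 = 91.24 s.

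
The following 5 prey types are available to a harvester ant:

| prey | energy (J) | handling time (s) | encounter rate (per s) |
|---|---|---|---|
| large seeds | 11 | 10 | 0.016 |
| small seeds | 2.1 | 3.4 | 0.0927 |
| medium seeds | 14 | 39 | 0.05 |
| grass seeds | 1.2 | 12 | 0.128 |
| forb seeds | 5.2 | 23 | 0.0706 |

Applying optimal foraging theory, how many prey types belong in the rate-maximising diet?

E/h in descending order: large seeds 1.1, small seeds 0.618, medium seeds 0.359, forb seeds 0.226, grass seeds 0.1 J/s. The optimal diet is the largest prefix of this list for which every included type satisfies E_i/h_i > R on the types above it.
Rate on top 1: 0.1517. small seeds: 0.618 > 0.1517 → include.
Rate on top 2: 0.2513. medium seeds: 0.359 > 0.2513 → include.
Rate on top 3: 0.3126. forb seeds: 0.226 < 0.3126 → exclude; stop.
Optimal diet: large seeds, small seeds, medium seeds — 3 of 5 types.

3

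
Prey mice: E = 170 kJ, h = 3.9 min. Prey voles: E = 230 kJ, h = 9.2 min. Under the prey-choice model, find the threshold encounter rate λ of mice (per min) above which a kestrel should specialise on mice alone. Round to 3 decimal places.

0.345 per min

At the threshold, the rate on mice alone equals the profitability of voles: λ·170/(1 + λ·3.9) = 230/9.2 = 25.
Rearranging, λ(170 − 25×3.9) = 25, so λ = 25/72.5 = 0.3448 per min.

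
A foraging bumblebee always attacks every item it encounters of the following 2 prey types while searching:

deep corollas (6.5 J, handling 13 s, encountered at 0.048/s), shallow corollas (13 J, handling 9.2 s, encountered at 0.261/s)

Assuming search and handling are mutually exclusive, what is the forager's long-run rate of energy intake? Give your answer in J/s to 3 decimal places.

R = (0.048×6.5 + 0.261×13) / (1 + 0.048×13 + 0.261×9.2) = 3.705/4.025 = 0.9205 J/s.

0.920 J/s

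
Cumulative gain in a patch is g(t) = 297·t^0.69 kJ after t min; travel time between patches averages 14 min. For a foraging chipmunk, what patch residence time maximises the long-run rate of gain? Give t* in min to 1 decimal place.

Optimal t* satisfies g'(t*) = g(t*)/(T + t*).
g'(t) = 0.69·297·t^-0.31. Setting 0.69·297·t^-0.31 = 297·t^0.69/(14+t) gives 0.69(14+t) = t, so 0.31·t = 0.69×14.
t* = 0.69×14/0.31 = 31.16 min.

31.2 min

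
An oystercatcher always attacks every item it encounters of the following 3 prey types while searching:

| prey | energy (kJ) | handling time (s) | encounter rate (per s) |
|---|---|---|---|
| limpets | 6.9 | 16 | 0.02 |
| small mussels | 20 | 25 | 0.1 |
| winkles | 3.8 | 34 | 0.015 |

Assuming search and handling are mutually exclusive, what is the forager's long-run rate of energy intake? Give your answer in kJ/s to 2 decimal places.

0.51 kJ/s

R = (0.02×6.9 + 0.1×20 + 0.015×3.8) / (1 + 0.02×16 + 0.1×25 + 0.015×34) = 2.195/4.33 = 0.5069 kJ/s.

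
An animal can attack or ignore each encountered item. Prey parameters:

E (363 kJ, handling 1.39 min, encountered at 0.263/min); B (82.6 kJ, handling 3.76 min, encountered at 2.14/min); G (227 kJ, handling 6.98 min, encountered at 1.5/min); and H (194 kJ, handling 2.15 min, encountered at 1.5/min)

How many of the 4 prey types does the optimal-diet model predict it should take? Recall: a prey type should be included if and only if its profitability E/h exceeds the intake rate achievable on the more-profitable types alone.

2

E/h in descending order: E 261, H 90.2, G 32.5, B 22 kJ/min. The optimal diet is the largest prefix of this list for which every included type satisfies E_i/h_i > R on the types above it.
Rate on top 1: 69.91. H: 90.2 > 69.91 → include.
Rate on top 2: 84.19. G: 32.5 < 84.19 → exclude; stop.
Optimal diet: E, H — 2 of 4 types.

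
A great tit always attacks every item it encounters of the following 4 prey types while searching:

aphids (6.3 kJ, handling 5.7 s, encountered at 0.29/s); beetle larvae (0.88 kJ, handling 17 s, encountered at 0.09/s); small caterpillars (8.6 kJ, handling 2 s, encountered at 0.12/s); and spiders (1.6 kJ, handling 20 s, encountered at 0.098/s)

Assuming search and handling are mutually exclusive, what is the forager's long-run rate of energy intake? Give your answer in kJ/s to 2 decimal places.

0.48 kJ/s

Energy encountered per unit search time: 0.29×6.3 + 0.09×0.88 + 0.12×8.6 + 0.098×1.6 = 3.095 kJ/s.
Handling time per unit search time: 0.29×5.7 + 0.09×17 + 0.12×2 + 0.098×20 = 5.383.
Rate = 3.095/(1 + 5.383) = 0.4849 kJ/s.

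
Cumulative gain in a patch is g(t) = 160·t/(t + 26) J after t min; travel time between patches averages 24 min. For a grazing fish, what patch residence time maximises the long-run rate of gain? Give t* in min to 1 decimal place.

By the marginal value theorem, leave when the instantaneous gain rate g'(t) equals the habitat-wide average g(t)/(T + t).
g'(t) = 160·26/(t + 26)². Setting 160·26/(t+26)² = 160t/[(t+26)(24+t)] gives 26(24+t) = t(t+26), so t² = 26×24 = 624.
t* = √624 = 24.98 min.

25.0 min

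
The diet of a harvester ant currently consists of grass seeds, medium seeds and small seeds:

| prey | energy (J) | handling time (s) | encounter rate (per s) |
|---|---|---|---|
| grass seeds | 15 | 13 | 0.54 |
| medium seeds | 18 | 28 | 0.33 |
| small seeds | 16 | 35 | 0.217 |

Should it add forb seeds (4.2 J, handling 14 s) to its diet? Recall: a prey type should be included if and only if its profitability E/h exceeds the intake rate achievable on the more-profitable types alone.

No

Intake rate on the current diet: R = (0.54×15 + 0.33×18 + 0.217×16) / (1 + 0.54×13 + 0.33×28 + 0.217×35) = 17.51/24.86 = 0.7046 J/s.
forb seeds: E/h = 4.2/14 = 0.3 J/s.
Since 0.3 < R, time spent handling forb seeds is better spent searching.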